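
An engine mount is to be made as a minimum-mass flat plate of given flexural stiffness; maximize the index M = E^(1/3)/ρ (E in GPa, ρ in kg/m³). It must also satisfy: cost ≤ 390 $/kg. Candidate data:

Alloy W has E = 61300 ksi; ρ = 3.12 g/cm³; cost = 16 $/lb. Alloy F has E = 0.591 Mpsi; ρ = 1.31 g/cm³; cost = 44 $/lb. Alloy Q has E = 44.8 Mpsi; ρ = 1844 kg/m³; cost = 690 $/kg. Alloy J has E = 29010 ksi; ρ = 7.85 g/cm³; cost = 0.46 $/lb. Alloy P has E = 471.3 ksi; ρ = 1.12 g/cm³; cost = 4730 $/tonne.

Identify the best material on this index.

Screen on constraints: cost ≤ 390 $/kg. Survivors: alloy W, alloy F, alloy J, alloy P.
After converting to SI:
  alloy W: E = 422.6 GPa, ρ = 3120 kg/m³
  alloy F: E = 4.075 GPa, ρ = 1310 kg/m³
  alloy J: E = 200.0 GPa, ρ = 7850 kg/m³
  alloy P: E = 3.249 GPa, ρ = 1120 kg/m³
  alloy W: M = 2.41×10⁻³
  alloy P: M = 1.32×10⁻³
  alloy F: M = 1.22×10⁻³
  alloy J: M = 0.745×10⁻³
The maximum is for alloy W.

alloy W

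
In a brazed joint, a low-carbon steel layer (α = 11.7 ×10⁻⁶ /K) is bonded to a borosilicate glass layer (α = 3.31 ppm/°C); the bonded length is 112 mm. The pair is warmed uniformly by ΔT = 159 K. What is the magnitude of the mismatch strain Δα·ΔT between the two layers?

Δα = |11.7 − 3.31|×10⁻⁶/K = 8.39×10⁻⁶/K.
Mismatch strain = Δα·ΔT = 8.39×10⁻⁶ × 159.0 = 1.33×10⁻³.

1.33×10⁻³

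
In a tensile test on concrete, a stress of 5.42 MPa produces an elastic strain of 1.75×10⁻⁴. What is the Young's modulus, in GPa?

31.0 GPa

E = σ/ε = 5.42 MPa / 1.75×10⁻⁴ = 30970 MPa = 31.0 GPa.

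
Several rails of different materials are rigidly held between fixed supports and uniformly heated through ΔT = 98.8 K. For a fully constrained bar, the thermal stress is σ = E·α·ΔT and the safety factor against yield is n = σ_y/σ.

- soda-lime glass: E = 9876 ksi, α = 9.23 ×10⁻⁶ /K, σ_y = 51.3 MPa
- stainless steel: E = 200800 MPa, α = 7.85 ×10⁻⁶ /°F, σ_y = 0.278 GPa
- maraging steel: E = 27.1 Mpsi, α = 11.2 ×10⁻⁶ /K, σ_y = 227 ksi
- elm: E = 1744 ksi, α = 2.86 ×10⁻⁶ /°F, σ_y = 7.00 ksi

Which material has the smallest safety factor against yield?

In consistent units (E in GPa, α in ×10⁻⁶/K, σ_y in MPa):
  soda-lime glass: E = 68.09, α = 9.23, σ_y = 51.30 → σ = 62.1 MPa, n = 0.826
  stainless steel: E = 200.8, α = 14.1, σ_y = 278.0 → σ = 280 MPa, n = 0.992
  maraging steel: E = 186.8, α = 11.2, σ_y = 1565 → σ = 207 MPa, n = 7.57
  elm: E = 12.02, α = 5.15, σ_y = 48.26 → σ = 6.12 MPa, n = 7.89
Soda-lime glass has the lowest safety factor, n = 0.826.

soda-lime glass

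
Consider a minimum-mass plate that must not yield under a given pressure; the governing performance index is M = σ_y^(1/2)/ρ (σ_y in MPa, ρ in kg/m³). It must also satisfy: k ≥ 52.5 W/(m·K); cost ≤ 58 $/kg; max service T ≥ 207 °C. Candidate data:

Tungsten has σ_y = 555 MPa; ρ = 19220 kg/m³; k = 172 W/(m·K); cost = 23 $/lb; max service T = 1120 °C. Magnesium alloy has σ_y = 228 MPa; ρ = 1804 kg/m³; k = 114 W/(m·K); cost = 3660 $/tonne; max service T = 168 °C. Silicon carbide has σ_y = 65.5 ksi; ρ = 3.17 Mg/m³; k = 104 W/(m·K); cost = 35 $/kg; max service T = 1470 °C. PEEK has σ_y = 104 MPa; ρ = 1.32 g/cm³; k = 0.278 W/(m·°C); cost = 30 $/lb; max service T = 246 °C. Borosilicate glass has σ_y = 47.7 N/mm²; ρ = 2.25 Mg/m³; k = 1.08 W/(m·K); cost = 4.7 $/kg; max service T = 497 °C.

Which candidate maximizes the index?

silicon carbide

Screen on constraints: k ≥ 52.5 W/(m·K); cost ≤ 58 $/kg; max service T ≥ 207 °C. Survivors: tungsten, silicon carbide.
In SI units:
  tungsten: σ_y = 555.0 MPa, ρ = 19220 kg/m³
  silicon carbide: σ_y = 451.6 MPa, ρ = 3170 kg/m³
  silicon carbide: M = 6.70×10⁻³
  tungsten: M = 1.23×10⁻³
Highest index: silicon carbide.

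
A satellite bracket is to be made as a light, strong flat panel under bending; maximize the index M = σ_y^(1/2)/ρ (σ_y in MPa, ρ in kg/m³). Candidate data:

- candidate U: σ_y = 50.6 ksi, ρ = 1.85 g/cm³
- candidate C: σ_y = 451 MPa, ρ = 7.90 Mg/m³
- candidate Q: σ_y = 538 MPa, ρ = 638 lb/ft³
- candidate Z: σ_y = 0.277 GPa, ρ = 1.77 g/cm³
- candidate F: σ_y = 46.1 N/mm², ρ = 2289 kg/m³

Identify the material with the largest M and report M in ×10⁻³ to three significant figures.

candidate U, M = 10.1×10⁻³

After converting to SI:
  candidate U: σ_y = 348.9 MPa, ρ = 1850 kg/m³
  candidate C: σ_y = 451.0 MPa, ρ = 7900 kg/m³
  candidate Q: σ_y = 538.0 MPa, ρ = 10220 kg/m³
  candidate Z: σ_y = 277.0 MPa, ρ = 1770 kg/m³
  candidate F: σ_y = 46.10 MPa, ρ = 2289 kg/m³
  candidate U: M = 10.1×10⁻³
  candidate Z: M = 9.40×10⁻³
  candidate F: M = 2.97×10⁻³
  candidate C: M = 2.69×10⁻³
  candidate Q: M = 2.27×10⁻³
The maximum is for candidate U.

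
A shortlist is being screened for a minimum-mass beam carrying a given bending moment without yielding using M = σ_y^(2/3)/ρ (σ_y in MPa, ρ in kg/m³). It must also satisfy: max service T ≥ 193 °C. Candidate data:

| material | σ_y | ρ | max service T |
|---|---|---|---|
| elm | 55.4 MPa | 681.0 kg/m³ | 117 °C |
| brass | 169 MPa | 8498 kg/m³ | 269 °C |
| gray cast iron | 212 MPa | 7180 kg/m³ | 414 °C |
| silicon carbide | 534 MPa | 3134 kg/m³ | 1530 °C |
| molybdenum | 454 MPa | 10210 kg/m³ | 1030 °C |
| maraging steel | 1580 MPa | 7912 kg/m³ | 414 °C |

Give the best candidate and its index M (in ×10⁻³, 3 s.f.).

silicon carbide, M = 21.0×10⁻³

Screen on constraints: max service T ≥ 193 °C. Survivors: brass, gray cast iron, silicon carbide, molybdenum, maraging steel.
Evaluate M for each candidate:
  silicon carbide: M = 21.0×10⁻³
  maraging steel: M = 17.1×10⁻³
  molybdenum: M = 5.79×10⁻³
  gray cast iron: M = 4.95×10⁻³
  brass: M = 3.60×10⁻³
The maximum is for silicon carbide.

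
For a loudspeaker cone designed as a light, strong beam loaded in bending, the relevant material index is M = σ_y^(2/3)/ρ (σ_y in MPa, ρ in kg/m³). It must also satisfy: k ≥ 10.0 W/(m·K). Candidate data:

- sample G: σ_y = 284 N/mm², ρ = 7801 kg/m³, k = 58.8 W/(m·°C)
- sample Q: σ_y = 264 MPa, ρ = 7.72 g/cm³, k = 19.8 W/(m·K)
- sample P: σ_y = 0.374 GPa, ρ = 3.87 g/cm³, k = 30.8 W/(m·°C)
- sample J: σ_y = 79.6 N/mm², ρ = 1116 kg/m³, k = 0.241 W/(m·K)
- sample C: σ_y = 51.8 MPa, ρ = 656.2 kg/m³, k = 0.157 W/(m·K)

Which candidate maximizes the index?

sample P

Screen on constraints: k ≥ 10.0 W/(m·K). Survivors: sample G, sample Q, sample P.
In SI units:
  sample G: σ_y = 284.0 MPa, ρ = 7801 kg/m³
  sample Q: σ_y = 264.0 MPa, ρ = 7720 kg/m³
  sample P: σ_y = 374.0 MPa, ρ = 3870 kg/m³
  sample P: M = 13.4×10⁻³
  sample G: M = 5.54×10⁻³
  sample Q: M = 5.33×10⁻³
Sample P ranks first.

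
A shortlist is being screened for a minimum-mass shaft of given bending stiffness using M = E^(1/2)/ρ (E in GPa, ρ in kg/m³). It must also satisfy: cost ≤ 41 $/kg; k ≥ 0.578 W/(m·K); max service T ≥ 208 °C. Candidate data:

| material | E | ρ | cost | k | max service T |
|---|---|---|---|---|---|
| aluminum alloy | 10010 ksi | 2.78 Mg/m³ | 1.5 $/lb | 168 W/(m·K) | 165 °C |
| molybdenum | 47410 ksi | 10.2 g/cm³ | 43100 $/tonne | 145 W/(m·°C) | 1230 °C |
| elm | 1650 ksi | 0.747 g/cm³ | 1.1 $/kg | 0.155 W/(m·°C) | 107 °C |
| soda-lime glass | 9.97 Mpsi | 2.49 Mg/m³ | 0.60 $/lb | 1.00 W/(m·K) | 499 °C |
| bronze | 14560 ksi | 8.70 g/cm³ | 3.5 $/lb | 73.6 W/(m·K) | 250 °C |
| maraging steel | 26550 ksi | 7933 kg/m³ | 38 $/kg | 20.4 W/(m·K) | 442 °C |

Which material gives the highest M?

soda-lime glass

Screen on constraints: cost ≤ 41 $/kg; k ≥ 0.578 W/(m·K); max service T ≥ 208 °C. Survivors: soda-lime glass, bronze, maraging steel.
Normalizing units and computing the index:
  soda-lime glass: E = 68.74 GPa, ρ = 2490 kg/m³
  bronze: E = 100.4 GPa, ρ = 8700 kg/m³
  maraging steel: E = 183.1 GPa, ρ = 7933 kg/m³
  soda-lime glass: M = 3.33×10⁻³
  maraging steel: M = 1.71×10⁻³
  bronze: M = 1.15×10⁻³
Soda-lime glass has the largest M.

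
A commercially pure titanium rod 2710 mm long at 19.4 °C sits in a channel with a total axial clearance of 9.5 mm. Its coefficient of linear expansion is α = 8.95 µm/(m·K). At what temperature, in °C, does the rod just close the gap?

α·L₀·ΔT = 9.5 mm ⇒ ΔT = 9.5 / (8.95×10⁻⁶ × 2710.0) = 391.7 K.
T = 19.4 + 391.7 = 411.1 °C.

411 °C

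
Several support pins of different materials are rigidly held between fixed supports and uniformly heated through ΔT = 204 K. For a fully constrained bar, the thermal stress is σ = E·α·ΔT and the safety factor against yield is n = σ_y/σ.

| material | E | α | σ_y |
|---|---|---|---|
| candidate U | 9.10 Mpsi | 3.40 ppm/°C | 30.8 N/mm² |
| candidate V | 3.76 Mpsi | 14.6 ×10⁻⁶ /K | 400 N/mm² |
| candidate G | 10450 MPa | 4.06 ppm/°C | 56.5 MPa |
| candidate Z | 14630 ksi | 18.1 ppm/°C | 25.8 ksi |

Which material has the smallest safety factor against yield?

candidate Z

With everything in SI (GPa, ×10⁻⁶/K, MPa):
  candidate U: E = 62.74, α = 3.40, σ_y = 30.80 → σ = 43.5 MPa, n = 0.708
  candidate V: E = 25.92, α = 14.6, σ_y = 400.0 → σ = 77.2 MPa, n = 5.18
  candidate G: E = 10.45, α = 4.06, σ_y = 56.50 → σ = 8.66 MPa, n = 6.53
  candidate Z: E = 100.9, α = 18.1, σ_y = 177.9 → σ = 372 MPa, n = 0.478
Candidate Z has the lowest safety factor, n = 0.478.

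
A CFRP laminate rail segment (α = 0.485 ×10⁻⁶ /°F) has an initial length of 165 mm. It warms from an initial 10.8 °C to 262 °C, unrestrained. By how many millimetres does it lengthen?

0.0362 mm

Convert α: 0.485×10⁻⁶/°F × (9/5) = 0.873×10⁻⁶/K.
ΔT = 262 − 10.8 = 251.2 K.
ΔL = α·L₀·ΔT = 0.873×10⁻⁶ × 165 mm × 251.2 K = 0.0362 mm.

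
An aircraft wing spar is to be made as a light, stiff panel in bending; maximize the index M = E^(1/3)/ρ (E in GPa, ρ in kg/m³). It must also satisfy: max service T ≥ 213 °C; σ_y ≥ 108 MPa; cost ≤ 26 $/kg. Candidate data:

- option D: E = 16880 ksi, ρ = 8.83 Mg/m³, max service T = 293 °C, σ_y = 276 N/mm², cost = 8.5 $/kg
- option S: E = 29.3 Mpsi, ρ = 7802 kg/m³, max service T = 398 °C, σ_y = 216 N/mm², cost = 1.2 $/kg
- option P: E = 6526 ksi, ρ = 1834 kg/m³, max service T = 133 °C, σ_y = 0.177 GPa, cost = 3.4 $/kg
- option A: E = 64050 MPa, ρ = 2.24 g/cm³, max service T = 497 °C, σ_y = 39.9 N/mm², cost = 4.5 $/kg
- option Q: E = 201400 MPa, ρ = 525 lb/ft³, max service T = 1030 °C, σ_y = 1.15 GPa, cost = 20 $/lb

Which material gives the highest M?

Screen on constraints: max service T ≥ 213 °C; σ_y ≥ 108 MPa; cost ≤ 26 $/kg. Survivors: option D, option S.
After converting to SI:
  option D: E = 116.4 GPa, ρ = 8830 kg/m³
  option S: E = 202.0 GPa, ρ = 7802 kg/m³
  option S: M = 0.752×10⁻³
  option D: M = 0.553×10⁻³
Option S ranks first.

option S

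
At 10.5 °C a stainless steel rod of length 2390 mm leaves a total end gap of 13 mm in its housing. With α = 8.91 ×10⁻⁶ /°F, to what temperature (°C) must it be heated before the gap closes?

350 °C

α = 8.91×10⁻⁶/°F × 9/5 = 16.0×10⁻⁶/K.
α·L₀·ΔT = 13.0 mm ⇒ ΔT = 13.0 / (16.0×10⁻⁶ × 2390.0) = 339.2 K.
T = 10.5 + 339.2 = 349.7 °C.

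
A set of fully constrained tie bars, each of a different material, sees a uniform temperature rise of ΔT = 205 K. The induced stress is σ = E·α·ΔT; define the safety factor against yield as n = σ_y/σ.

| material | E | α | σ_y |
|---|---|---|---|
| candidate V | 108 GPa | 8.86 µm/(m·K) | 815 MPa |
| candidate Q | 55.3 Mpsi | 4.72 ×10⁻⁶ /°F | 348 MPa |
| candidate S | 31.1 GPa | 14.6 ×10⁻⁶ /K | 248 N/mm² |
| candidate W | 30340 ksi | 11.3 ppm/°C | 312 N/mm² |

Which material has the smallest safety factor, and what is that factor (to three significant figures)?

candidate Q, n = 0.524

With everything in SI (GPa, ×10⁻⁶/K, MPa):
  candidate V: E = 108.0, α = 8.86, σ_y = 815.0 → σ = 196 MPa, n = 4.15
  candidate Q: E = 381.3, α = 8.50, σ_y = 348.0 → σ = 664 MPa, n = 0.524
  candidate S: E = 31.10, α = 14.6, σ_y = 248.0 → σ = 93.1 MPa, n = 2.66
  candidate W: E = 209.2, α = 11.3, σ_y = 312.0 → σ = 485 MPa, n = 0.644
Smallest n: candidate Q with n = 0.524.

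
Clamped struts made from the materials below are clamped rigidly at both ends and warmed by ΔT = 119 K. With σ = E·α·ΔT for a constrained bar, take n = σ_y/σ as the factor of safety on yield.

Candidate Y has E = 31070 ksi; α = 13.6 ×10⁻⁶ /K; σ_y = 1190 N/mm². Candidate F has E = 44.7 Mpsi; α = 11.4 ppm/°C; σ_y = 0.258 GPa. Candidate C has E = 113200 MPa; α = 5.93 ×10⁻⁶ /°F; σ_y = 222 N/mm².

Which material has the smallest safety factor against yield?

candidate F

Per material, after unit conversion:
  candidate Y: E = 214.2, α = 13.6, σ_y = 1190 → σ = 347 MPa, n = 3.43
  candidate F: E = 308.2, α = 11.4, σ_y = 258.0 → σ = 418 MPa, n = 0.617
  candidate C: E = 113.2, α = 10.7, σ_y = 222.0 → σ = 144 MPa, n = 1.54
Smallest n: candidate F with n = 0.617.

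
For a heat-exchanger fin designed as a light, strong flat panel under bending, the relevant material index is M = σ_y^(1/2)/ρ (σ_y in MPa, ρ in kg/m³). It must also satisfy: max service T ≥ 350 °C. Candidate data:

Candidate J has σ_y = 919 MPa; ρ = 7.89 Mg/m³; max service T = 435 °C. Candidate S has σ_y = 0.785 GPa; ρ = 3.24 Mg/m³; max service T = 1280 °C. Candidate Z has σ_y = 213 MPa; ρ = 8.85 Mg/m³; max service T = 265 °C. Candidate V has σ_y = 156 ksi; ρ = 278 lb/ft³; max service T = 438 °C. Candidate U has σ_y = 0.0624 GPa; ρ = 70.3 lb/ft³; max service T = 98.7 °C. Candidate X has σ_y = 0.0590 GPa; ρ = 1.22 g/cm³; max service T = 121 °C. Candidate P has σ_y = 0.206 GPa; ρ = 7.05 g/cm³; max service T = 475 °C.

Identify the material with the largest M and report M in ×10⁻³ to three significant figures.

candidate S, M = 8.65×10⁻³

Screen on constraints: max service T ≥ 350 °C. Survivors: candidate J, candidate S, candidate V, candidate P.
Normalizing units and computing the index:
  candidate J: σ_y = 919.0 MPa, ρ = 7890 kg/m³
  candidate S: σ_y = 785.0 MPa, ρ = 3240 kg/m³
  candidate V: σ_y = 1076 MPa, ρ = 4453 kg/m³
  candidate P: σ_y = 206.0 MPa, ρ = 7050 kg/m³
  candidate S: M = 8.65×10⁻³
  candidate V: M = 7.36×10⁻³
  candidate J: M = 3.84×10⁻³
  candidate P: M = 2.04×10⁻³
Candidate S has the largest M.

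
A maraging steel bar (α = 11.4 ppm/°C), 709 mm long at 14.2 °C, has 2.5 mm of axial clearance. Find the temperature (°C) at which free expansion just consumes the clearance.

324 °C

α·L₀·ΔT = 2.5 mm ⇒ ΔT = 2.5 / (11.4×10⁻⁶ × 709.0) = 309.3 K.
T = 14.2 + 309.3 = 323.5 °C.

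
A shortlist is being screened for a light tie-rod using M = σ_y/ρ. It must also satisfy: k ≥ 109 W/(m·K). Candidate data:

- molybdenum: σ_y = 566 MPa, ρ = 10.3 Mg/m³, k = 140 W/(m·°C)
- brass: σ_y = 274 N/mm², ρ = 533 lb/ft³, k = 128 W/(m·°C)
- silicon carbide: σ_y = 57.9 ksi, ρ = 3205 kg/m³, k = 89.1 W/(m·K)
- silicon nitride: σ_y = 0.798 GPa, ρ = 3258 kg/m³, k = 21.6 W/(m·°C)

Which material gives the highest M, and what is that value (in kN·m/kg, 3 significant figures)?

molybdenum, M = 55.0 kN·m/kg

Screen on constraints: k ≥ 109 W/(m·K). Survivors: molybdenum, brass.
After converting to SI:
  molybdenum: σ_y = 566.0 MPa, ρ = 10300 kg/m³
  brass: σ_y = 274.0 MPa, ρ = 8538 kg/m³
  molybdenum: M = 55.0 kN·m/kg
  brass: M = 32.1 kN·m/kg
The maximum is for molybdenum.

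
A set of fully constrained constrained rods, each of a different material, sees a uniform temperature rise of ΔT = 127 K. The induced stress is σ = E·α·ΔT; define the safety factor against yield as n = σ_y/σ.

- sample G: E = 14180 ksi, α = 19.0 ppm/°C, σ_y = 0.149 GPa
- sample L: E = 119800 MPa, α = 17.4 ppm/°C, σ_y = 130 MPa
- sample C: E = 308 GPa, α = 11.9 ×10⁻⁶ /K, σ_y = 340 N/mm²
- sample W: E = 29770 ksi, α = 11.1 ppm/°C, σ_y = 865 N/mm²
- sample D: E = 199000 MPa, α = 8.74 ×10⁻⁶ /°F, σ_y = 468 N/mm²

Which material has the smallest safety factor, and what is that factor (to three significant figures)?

Converting E to GPa, α to ×10⁻⁶/K, σ_y to MPa, then σ and n for each:
  sample G: E = 97.77, α = 19.0, σ_y = 149.0 → σ = 236 MPa, n = 0.632
  sample L: E = 119.8, α = 17.4, σ_y = 130.0 → σ = 265 MPa, n = 0.491
  sample C: E = 308.0, α = 11.9, σ_y = 340.0 → σ = 465 MPa, n = 0.730
  sample W: E = 205.3, α = 11.1, σ_y = 865.0 → σ = 289 MPa, n = 2.99
  sample D: E = 199.0, α = 15.7, σ_y = 468.0 → σ = 398 MPa, n = 1.18
Sample L has the lowest safety factor, n = 0.491.

sample L, n = 0.491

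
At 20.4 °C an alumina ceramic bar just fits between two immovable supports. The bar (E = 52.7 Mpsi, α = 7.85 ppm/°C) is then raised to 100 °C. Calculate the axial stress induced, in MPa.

E = 52.7 Mpsi = 363.4 GPa.
ΔT = 79.60 K. Constrained thermal stress σ = E·α·ΔT = 363.4×10³ MPa × 7.85×10⁻⁶ × 79.60 = 227 MPa (compressive).

227 MPa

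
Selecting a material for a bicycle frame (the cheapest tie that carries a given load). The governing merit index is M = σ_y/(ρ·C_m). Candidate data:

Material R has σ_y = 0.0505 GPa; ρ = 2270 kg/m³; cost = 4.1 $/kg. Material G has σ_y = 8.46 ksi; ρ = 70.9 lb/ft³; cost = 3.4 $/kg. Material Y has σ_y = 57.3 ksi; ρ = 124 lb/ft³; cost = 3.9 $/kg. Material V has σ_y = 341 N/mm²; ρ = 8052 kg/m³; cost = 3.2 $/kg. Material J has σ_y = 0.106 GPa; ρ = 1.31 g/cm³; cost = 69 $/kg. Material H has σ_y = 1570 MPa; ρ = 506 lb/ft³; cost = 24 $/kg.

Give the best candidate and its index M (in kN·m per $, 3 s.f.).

material Y, M = 51.0 kN·m per $

Normalizing units and computing the index:
  material R: σ_y = 50.50 MPa, ρ = 2270 kg/m³, cost = 4.100 $/kg
  material G: σ_y = 58.33 MPa, ρ = 1136 kg/m³, cost = 3.400 $/kg
  material Y: σ_y = 395.1 MPa, ρ = 1986 kg/m³, cost = 3.900 $/kg
  material V: σ_y = 341.0 MPa, ρ = 8052 kg/m³, cost = 3.200 $/kg
  material J: σ_y = 106.0 MPa, ρ = 1310 kg/m³, cost = 69.00 $/kg
  material H: σ_y = 1570 MPa, ρ = 8105 kg/m³, cost = 24.00 $/kg
  material Y: M = 51.0 kN·m per $
  material G: M = 15.1 kN·m per $
  material V: M = 13.2 kN·m per $
  material H: M = 8.07 kN·m per $
  material R: M = 5.43 kN·m per $
  material J: M = 1.17 kN·m per $
Material Y ranks first.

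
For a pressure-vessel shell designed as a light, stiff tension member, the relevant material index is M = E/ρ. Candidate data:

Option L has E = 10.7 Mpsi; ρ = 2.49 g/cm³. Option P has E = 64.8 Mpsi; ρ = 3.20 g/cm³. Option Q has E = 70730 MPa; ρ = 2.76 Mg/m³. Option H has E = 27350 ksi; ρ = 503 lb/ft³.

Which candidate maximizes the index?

In SI units:
  option L: E = 73.77 GPa, ρ = 2490 kg/m³
  option P: E = 446.8 GPa, ρ = 3200 kg/m³
  option Q: E = 70.73 GPa, ρ = 2760 kg/m³
  option H: E = 188.6 GPa, ρ = 8057 kg/m³
  option P: M = 140 MN·m/kg
  option L: M = 29.6 MN·m/kg
  option Q: M = 25.6 MN·m/kg
  option H: M = 23.4 MN·m/kg
The maximum is for option P.

option P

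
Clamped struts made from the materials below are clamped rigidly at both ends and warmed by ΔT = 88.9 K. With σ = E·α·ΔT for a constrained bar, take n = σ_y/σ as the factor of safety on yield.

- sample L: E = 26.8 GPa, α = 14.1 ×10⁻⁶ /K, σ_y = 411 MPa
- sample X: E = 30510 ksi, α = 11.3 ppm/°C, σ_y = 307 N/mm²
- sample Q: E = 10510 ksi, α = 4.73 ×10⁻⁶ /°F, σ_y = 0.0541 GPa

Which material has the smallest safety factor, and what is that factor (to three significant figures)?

With everything in SI (GPa, ×10⁻⁶/K, MPa):
  sample L: E = 26.80, α = 14.1, σ_y = 411.0 → σ = 33.6 MPa, n = 12.2
  sample X: E = 210.4, α = 11.3, σ_y = 307.0 → σ = 211 MPa, n = 1.45
  sample Q: E = 72.46, α = 8.51, σ_y = 54.10 → σ = 54.8 MPa, n = 0.986
The minimum is sample Q at n = 0.986.

sample Q, n = 0.986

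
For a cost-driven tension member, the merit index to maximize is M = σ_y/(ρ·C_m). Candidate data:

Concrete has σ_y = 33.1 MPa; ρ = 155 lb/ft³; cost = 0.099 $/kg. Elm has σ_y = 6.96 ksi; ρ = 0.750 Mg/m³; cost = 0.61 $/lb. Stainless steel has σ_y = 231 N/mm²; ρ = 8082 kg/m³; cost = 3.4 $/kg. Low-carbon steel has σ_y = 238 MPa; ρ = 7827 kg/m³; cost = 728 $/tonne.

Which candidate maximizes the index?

In SI units:
  concrete: σ_y = 33.10 MPa, ρ = 2483 kg/m³, cost = 0.09900 $/kg
  elm: σ_y = 47.99 MPa, ρ = 750.0 kg/m³, cost = 1.345 $/kg
  stainless steel: σ_y = 231.0 MPa, ρ = 8082 kg/m³, cost = 3.400 $/kg
  low-carbon steel: σ_y = 238.0 MPa, ρ = 7827 kg/m³, cost = 0.7280 $/kg
  concrete: M = 135 kN·m per $
  elm: M = 47.6 kN·m per $
  low-carbon steel: M = 41.8 kN·m per $
  stainless steel: M = 8.41 kN·m per $
The maximum is for concrete.

concrete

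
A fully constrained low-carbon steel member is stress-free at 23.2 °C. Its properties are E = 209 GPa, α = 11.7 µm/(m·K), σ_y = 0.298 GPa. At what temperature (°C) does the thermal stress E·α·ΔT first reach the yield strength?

σ_y = 0.298 GPa = 298.0 MPa.
E·α·ΔT = 298.0 MPa ⇒ ΔT = 298.0 / (209.0×10³ × 11.7×10⁻⁶) = 121.9 K.
T = 23.2 + 121.9 = 145.1 °C.

145 °C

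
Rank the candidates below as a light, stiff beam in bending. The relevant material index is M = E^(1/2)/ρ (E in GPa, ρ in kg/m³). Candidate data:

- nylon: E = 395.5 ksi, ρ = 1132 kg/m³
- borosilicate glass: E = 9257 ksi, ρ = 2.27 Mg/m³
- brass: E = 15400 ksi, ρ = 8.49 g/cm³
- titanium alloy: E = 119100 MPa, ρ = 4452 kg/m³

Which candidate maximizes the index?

Putting every candidate on a common basis:
  nylon: E = 2.727 GPa, ρ = 1132 kg/m³
  borosilicate glass: E = 63.82 GPa, ρ = 2270 kg/m³
  brass: E = 106.2 GPa, ρ = 8490 kg/m³
  titanium alloy: E = 119.1 GPa, ρ = 4452 kg/m³
  borosilicate glass: M = 3.52×10⁻³
  titanium alloy: M = 2.45×10⁻³
  nylon: M = 1.46×10⁻³
  brass: M = 1.21×10⁻³
Borosilicate glass has the largest M.

borosilicate glass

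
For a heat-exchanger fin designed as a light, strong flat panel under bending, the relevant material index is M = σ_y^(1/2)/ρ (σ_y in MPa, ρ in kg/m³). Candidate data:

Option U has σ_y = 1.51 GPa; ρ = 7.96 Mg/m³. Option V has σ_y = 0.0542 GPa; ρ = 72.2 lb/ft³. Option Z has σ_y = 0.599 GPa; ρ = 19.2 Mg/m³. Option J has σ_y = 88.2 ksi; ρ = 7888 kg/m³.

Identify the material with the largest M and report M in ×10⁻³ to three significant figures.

After converting to SI:
  option U: σ_y = 1510 MPa, ρ = 7960 kg/m³
  option V: σ_y = 54.20 MPa, ρ = 1157 kg/m³
  option Z: σ_y = 599.0 MPa, ρ = 19200 kg/m³
  option J: σ_y = 608.1 MPa, ρ = 7888 kg/m³
  option V: M = 6.37×10⁻³
  option U: M = 4.88×10⁻³
  option J: M = 3.13×10⁻³
  option Z: M = 1.27×10⁻³
The maximum is for option V.

option V, M = 6.37×10⁻³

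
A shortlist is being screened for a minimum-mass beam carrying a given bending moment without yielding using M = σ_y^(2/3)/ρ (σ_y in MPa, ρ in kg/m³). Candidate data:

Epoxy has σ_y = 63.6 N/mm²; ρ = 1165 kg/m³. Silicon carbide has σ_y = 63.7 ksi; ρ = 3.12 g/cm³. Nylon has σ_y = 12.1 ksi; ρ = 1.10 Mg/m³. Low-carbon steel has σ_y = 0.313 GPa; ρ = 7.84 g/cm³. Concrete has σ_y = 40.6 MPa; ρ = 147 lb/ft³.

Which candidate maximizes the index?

Normalizing units and computing the index:
  epoxy: σ_y = 63.60 MPa, ρ = 1165 kg/m³
  silicon carbide: σ_y = 439.2 MPa, ρ = 3120 kg/m³
  nylon: σ_y = 83.43 MPa, ρ = 1100 kg/m³
  low-carbon steel: σ_y = 313.0 MPa, ρ = 7840 kg/m³
  concrete: σ_y = 40.60 MPa, ρ = 2355 kg/m³
  silicon carbide: M = 18.5×10⁻³
  nylon: M = 17.4×10⁻³
  epoxy: M = 13.7×10⁻³
  low-carbon steel: M = 5.88×10⁻³
  concrete: M = 5.02×10⁻³
Silicon carbide has the largest M.

silicon carbide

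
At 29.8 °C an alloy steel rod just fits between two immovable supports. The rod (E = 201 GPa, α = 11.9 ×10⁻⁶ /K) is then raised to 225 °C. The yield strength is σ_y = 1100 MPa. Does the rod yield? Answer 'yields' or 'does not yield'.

does not yield

ΔT = 195.2 K. Constrained thermal stress σ = E·α·ΔT = 201.0×10³ MPa × 11.9×10⁻⁶ × 195.2 = 467 MPa (compressive).
Compare to σ_y = 1100 MPa: σ < σ_y, so it does not yield.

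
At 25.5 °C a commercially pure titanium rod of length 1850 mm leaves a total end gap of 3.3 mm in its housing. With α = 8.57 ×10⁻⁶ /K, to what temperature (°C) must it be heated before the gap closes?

α·L₀·ΔT = 3.3 mm ⇒ ΔT = 3.3 / (8.57×10⁻⁶ × 1850.0) = 208.1 K.
T = 25.5 + 208.1 = 233.6 °C.

234 °C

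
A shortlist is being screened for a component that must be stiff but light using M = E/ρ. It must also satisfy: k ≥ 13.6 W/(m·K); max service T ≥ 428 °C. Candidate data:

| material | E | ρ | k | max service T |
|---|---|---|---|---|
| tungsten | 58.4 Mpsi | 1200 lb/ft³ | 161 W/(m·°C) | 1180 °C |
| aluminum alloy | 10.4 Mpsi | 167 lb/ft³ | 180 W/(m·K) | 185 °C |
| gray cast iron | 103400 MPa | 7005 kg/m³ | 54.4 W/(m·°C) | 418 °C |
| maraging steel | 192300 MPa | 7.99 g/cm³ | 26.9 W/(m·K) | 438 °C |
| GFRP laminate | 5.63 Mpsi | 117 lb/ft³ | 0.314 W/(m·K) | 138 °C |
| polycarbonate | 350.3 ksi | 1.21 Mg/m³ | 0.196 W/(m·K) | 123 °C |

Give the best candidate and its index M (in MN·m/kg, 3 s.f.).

maraging steel, M = 24.1 MN·m/kg

Screen on constraints: k ≥ 13.6 W/(m·K); max service T ≥ 428 °C. Survivors: tungsten, maraging steel.
After converting to SI:
  tungsten: E = 402.7 GPa, ρ = 19220 kg/m³
  maraging steel: E = 192.3 GPa, ρ = 7990 kg/m³
  maraging steel: M = 24.1 MN·m/kg
  tungsten: M = 20.9 MN·m/kg
The maximum is for maraging steel.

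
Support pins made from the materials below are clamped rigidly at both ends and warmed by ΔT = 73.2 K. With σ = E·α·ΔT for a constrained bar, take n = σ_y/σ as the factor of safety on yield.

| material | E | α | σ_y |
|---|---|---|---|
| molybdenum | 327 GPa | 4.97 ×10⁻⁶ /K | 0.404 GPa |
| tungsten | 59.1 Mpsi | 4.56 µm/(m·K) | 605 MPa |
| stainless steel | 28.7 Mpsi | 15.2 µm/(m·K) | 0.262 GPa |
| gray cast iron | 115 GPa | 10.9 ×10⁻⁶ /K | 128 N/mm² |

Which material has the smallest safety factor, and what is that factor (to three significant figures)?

stainless steel, n = 1.19

In consistent units (E in GPa, α in ×10⁻⁶/K, σ_y in MPa):
  molybdenum: E = 327.0, α = 4.97, σ_y = 404.0 → σ = 119 MPa, n = 3.40
  tungsten: E = 407.5, α = 4.56, σ_y = 605.0 → σ = 136 MPa, n = 4.45
  stainless steel: E = 197.9, α = 15.2, σ_y = 262.0 → σ = 220 MPa, n = 1.19
  gray cast iron: E = 115.0, α = 10.9, σ_y = 128.0 → σ = 91.8 MPa, n = 1.40
The minimum is stainless steel at n = 1.19.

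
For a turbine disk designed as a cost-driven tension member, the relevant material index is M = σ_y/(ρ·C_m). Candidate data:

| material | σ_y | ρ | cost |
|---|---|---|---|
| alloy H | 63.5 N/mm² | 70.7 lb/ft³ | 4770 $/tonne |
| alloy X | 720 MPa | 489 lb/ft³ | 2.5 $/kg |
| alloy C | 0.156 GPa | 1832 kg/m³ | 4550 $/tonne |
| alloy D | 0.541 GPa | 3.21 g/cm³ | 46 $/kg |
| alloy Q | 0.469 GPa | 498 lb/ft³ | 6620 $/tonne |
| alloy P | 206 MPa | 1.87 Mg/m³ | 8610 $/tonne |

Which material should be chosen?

Putting every candidate on a common basis:
  alloy H: σ_y = 63.50 MPa, ρ = 1133 kg/m³, cost = 4.770 $/kg
  alloy X: σ_y = 720.0 MPa, ρ = 7833 kg/m³, cost = 2.500 $/kg
  alloy C: σ_y = 156.0 MPa, ρ = 1832 kg/m³, cost = 4.550 $/kg
  alloy D: σ_y = 541.0 MPa, ρ = 3210 kg/m³, cost = 46.00 $/kg
  alloy Q: σ_y = 469.0 MPa, ρ = 7977 kg/m³, cost = 6.620 $/kg
  alloy P: σ_y = 206.0 MPa, ρ = 1870 kg/m³, cost = 8.610 $/kg
  alloy X: M = 36.8 kN·m per $
  alloy C: M = 18.7 kN·m per $
  alloy P: M = 12.8 kN·m per $
  alloy H: M = 11.8 kN·m per $
  alloy Q: M = 8.88 kN·m per $
  alloy D: M = 3.66 kN·m per $
Highest index: alloy X.

alloy X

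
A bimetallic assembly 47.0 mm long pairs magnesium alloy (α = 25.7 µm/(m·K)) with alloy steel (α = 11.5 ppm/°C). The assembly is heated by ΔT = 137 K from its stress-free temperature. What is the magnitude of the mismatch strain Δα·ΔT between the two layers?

Δα = |25.7 − 11.5|×10⁻⁶/K = 14.2×10⁻⁶/K.
Mismatch strain = Δα·ΔT = 14.2×10⁻⁶ × 137.0 = 1.95×10⁻³.

1.95×10⁻³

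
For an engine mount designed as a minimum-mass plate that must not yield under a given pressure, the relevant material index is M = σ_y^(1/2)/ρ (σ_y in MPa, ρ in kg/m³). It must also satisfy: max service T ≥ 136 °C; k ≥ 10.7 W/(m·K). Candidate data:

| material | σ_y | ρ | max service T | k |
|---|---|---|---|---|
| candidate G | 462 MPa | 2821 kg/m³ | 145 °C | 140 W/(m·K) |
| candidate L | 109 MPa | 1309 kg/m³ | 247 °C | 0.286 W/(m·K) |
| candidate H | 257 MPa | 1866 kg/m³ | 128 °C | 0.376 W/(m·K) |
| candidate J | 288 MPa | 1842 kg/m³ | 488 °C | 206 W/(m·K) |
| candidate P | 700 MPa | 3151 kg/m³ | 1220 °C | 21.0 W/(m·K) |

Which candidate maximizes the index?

Screen on constraints: max service T ≥ 136 °C; k ≥ 10.7 W/(m·K). Survivors: candidate G, candidate J, candidate P.
Computing M directly (units already consistent):
  candidate J: M = 9.21×10⁻³
  candidate P: M = 8.40×10⁻³
  candidate G: M = 7.62×10⁻³
Highest index: candidate J.

candidate J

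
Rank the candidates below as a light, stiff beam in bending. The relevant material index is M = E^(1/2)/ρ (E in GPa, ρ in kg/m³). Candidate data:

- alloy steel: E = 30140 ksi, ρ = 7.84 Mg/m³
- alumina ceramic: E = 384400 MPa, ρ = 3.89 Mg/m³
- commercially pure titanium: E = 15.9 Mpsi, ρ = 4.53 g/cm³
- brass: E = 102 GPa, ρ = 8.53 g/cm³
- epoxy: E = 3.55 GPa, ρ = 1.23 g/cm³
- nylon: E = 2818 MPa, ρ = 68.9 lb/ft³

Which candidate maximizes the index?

alumina ceramic

Convert each candidate to consistent units, then evaluate M:
  alloy steel: E = 207.8 GPa, ρ = 7840 kg/m³
  alumina ceramic: E = 384.4 GPa, ρ = 3890 kg/m³
  commercially pure titanium: E = 109.6 GPa, ρ = 4530 kg/m³
  brass: E = 102.0 GPa, ρ = 8530 kg/m³
  epoxy: E = 3.550 GPa, ρ = 1230 kg/m³
  nylon: E = 2.818 GPa, ρ = 1104 kg/m³
  alumina ceramic: M = 5.04×10⁻³
  commercially pure titanium: M = 2.31×10⁻³
  alloy steel: M = 1.84×10⁻³
  epoxy: M = 1.53×10⁻³
  nylon: M = 1.52×10⁻³
  brass: M = 1.18×10⁻³
Alumina ceramic has the largest M.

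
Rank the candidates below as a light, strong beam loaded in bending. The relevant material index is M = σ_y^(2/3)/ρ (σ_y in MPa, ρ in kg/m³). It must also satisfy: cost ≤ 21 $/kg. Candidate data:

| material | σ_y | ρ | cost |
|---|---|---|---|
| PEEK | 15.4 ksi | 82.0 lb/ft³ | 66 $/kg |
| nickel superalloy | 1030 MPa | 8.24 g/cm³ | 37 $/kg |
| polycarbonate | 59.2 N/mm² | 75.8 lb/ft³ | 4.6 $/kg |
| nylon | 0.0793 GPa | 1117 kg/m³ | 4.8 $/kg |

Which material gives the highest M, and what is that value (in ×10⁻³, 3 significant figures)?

Screen on constraints: cost ≤ 21 $/kg. Survivors: polycarbonate, nylon.
In SI units:
  polycarbonate: σ_y = 59.20 MPa, ρ = 1214 kg/m³
  nylon: σ_y = 79.30 MPa, ρ = 1117 kg/m³
  nylon: M = 16.5×10⁻³
  polycarbonate: M = 12.5×10⁻³
Highest index: nylon.

nylon, M = 16.5×10⁻³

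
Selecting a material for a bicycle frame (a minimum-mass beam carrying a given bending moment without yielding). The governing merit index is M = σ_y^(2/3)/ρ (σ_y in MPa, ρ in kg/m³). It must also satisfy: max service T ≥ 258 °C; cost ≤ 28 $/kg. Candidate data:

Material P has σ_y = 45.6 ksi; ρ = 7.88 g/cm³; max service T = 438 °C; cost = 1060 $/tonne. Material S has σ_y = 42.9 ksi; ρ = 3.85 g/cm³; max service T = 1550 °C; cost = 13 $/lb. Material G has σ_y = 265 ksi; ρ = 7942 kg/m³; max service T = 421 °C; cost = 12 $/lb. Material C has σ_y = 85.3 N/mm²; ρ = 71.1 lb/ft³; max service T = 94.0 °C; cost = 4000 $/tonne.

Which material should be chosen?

material G

Screen on constraints: max service T ≥ 258 °C; cost ≤ 28 $/kg. Survivors: material P, material G.
In SI units:
  material P: σ_y = 314.4 MPa, ρ = 7880 kg/m³
  material G: σ_y = 1827 MPa, ρ = 7942 kg/m³
  material G: M = 18.8×10⁻³
  material P: M = 5.87×10⁻³
The maximum is for material G.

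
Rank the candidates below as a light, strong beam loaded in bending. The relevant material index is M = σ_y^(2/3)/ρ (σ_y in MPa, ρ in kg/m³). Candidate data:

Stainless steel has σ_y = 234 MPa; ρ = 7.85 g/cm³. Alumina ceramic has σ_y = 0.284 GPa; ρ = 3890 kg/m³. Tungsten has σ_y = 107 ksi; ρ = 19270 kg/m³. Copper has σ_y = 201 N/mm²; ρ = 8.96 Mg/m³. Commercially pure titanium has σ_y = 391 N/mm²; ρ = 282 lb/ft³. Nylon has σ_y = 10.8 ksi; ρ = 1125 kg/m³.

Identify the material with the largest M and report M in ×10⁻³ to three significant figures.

Convert each candidate to consistent units, then evaluate M:
  stainless steel: σ_y = 234.0 MPa, ρ = 7850 kg/m³
  alumina ceramic: σ_y = 284.0 MPa, ρ = 3890 kg/m³
  tungsten: σ_y = 737.7 MPa, ρ = 19270 kg/m³
  copper: σ_y = 201.0 MPa, ρ = 8960 kg/m³
  commercially pure titanium: σ_y = 391.0 MPa, ρ = 4517 kg/m³
  nylon: σ_y = 74.46 MPa, ρ = 1125 kg/m³
  nylon: M = 15.7×10⁻³
  commercially pure titanium: M = 11.8×10⁻³
  alumina ceramic: M = 11.1×10⁻³
  stainless steel: M = 4.84×10⁻³
  tungsten: M = 4.24×10⁻³
  copper: M = 3.83×10⁻³
Nylon ranks first.

nylon, M = 15.7×10⁻³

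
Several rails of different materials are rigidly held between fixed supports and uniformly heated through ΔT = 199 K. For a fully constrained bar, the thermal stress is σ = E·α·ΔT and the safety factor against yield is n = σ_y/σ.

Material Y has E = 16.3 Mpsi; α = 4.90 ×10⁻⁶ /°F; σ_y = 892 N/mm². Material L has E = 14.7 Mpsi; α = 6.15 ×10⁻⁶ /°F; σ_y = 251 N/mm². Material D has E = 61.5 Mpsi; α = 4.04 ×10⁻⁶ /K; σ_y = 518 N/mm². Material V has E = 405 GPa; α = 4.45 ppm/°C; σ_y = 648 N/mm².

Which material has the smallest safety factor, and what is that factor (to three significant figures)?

With everything in SI (GPa, ×10⁻⁶/K, MPa):
  material Y: E = 112.4, α = 8.82, σ_y = 892.0 → σ = 197 MPa, n = 4.52
  material L: E = 101.4, α = 11.1, σ_y = 251.0 → σ = 223 MPa, n = 1.12
  material D: E = 424.0, α = 4.04, σ_y = 518.0 → σ = 341 MPa, n = 1.52
  material V: E = 405.0, α = 4.45, σ_y = 648.0 → σ = 359 MPa, n = 1.81
Smallest n: material L with n = 1.12.

material L, n = 1.12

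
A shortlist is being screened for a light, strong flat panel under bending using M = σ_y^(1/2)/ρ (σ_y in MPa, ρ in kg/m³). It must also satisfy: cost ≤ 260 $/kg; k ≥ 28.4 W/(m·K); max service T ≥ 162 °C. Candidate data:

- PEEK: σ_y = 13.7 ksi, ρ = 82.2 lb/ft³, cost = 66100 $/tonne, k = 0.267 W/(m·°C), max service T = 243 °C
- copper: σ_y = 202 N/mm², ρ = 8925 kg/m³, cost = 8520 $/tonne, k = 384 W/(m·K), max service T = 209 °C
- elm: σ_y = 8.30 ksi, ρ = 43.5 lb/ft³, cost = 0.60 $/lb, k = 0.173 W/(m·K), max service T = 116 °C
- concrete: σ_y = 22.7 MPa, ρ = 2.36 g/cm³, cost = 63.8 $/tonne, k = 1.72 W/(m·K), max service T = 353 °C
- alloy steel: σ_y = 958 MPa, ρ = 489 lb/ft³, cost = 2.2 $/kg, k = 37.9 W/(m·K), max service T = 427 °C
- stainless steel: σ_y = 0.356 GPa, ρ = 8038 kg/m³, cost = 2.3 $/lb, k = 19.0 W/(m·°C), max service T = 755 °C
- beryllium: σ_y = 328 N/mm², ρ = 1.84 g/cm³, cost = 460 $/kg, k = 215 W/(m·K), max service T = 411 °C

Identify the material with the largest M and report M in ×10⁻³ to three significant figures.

alloy steel, M = 3.95×10⁻³

Screen on constraints: cost ≤ 260 $/kg; k ≥ 28.4 W/(m·K); max service T ≥ 162 °C. Survivors: copper, alloy steel.
Putting every candidate on a common basis:
  copper: σ_y = 202.0 MPa, ρ = 8925 kg/m³
  alloy steel: σ_y = 958.0 MPa, ρ = 7833 kg/m³
  alloy steel: M = 3.95×10⁻³
  copper: M = 1.59×10⁻³
Highest index: alloy steel.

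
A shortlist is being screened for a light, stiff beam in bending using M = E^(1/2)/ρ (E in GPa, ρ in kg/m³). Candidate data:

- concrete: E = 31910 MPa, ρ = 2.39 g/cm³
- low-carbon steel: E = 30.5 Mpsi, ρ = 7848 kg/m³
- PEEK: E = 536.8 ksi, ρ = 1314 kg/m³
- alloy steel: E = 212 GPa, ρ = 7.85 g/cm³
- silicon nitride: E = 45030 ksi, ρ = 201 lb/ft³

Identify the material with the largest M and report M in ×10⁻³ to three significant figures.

After converting to SI:
  concrete: E = 31.91 GPa, ρ = 2390 kg/m³
  low-carbon steel: E = 210.3 GPa, ρ = 7848 kg/m³
  PEEK: E = 3.701 GPa, ρ = 1314 kg/m³
  alloy steel: E = 212.0 GPa, ρ = 7850 kg/m³
  silicon nitride: E = 310.5 GPa, ρ = 3220 kg/m³
  silicon nitride: M = 5.47×10⁻³
  concrete: M = 2.36×10⁻³
  alloy steel: M = 1.85×10⁻³
  low-carbon steel: M = 1.85×10⁻³
  PEEK: M = 1.46×10⁻³
Highest index: silicon nitride.

silicon nitride, M = 5.47×10⁻³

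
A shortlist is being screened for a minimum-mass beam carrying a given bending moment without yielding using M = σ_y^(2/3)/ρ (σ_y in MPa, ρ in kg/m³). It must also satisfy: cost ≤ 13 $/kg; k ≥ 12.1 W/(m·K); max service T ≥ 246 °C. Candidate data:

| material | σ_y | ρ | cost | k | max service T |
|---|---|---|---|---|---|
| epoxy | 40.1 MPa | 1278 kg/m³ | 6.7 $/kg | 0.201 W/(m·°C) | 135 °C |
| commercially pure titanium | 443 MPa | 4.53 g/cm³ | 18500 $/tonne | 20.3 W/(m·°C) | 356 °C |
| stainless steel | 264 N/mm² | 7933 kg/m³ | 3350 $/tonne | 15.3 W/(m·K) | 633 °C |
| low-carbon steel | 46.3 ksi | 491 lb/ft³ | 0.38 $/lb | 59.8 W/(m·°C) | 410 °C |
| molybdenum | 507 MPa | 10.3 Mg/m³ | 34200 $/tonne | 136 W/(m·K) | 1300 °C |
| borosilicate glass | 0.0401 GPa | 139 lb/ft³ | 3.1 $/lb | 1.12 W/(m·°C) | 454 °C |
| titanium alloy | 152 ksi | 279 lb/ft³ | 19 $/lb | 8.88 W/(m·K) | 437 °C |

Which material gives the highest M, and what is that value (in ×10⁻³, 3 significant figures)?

Screen on constraints: cost ≤ 13 $/kg; k ≥ 12.1 W/(m·K); max service T ≥ 246 °C. Survivors: stainless steel, low-carbon steel.
In SI units:
  stainless steel: σ_y = 264.0 MPa, ρ = 7933 kg/m³
  low-carbon steel: σ_y = 319.2 MPa, ρ = 7865 kg/m³
  low-carbon steel: M = 5.94×10⁻³
  stainless steel: M = 5.19×10⁻³
The maximum is for low-carbon steel.

low-carbon steel, M = 5.94×10⁻³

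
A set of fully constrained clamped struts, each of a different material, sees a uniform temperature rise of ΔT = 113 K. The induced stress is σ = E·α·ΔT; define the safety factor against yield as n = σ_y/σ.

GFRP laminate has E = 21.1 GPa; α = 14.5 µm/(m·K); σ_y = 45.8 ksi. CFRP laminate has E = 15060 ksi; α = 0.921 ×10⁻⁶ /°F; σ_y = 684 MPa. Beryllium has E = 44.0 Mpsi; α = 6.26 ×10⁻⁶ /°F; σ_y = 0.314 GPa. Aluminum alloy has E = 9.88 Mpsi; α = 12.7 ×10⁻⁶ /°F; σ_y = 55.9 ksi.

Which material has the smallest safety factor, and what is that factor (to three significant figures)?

Per material, after unit conversion:
  GFRP laminate: E = 21.10, α = 14.5, σ_y = 315.8 → σ = 34.6 MPa, n = 9.13
  CFRP laminate: E = 103.8, α = 1.66, σ_y = 684.0 → σ = 19.5 MPa, n = 35.2
  beryllium: E = 303.4, α = 11.3, σ_y = 314.0 → σ = 386 MPa, n = 0.813
  aluminum alloy: E = 68.12, α = 22.9, σ_y = 385.4 → σ = 176 MPa, n = 2.19
Smallest n: beryllium with n = 0.813.

beryllium, n = 0.813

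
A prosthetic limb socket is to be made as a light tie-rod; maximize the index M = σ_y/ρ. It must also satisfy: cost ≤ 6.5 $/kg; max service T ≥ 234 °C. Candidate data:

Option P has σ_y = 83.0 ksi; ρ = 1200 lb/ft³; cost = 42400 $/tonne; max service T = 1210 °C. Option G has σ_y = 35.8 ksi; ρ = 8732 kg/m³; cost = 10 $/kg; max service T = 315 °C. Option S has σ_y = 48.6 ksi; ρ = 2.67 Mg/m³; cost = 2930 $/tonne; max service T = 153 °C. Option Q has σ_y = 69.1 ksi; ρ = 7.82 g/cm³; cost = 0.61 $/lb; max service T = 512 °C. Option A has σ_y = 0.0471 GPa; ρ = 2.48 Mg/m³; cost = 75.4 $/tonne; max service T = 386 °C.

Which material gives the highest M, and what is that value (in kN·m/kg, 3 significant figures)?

Screen on constraints: cost ≤ 6.5 $/kg; max service T ≥ 234 °C. Survivors: option Q, option A.
In SI units:
  option Q: σ_y = 476.4 MPa, ρ = 7820 kg/m³
  option A: σ_y = 47.10 MPa, ρ = 2480 kg/m³
  option Q: M = 60.9 kN·m/kg
  option A: M = 19.0 kN·m/kg
Highest index: option Q.

option Q, M = 60.9 kN·m/kg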